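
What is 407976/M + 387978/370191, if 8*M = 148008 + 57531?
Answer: 143108550830/8454298661 ≈ 16.927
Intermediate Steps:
M = 205539/8 (M = (148008 + 57531)/8 = (⅛)*205539 = 205539/8 ≈ 25692.)
407976/M + 387978/370191 = 407976/(205539/8) + 387978/370191 = 407976*(8/205539) + 387978*(1/370191) = 1087936/68513 + 129326/123397 = 143108550830/8454298661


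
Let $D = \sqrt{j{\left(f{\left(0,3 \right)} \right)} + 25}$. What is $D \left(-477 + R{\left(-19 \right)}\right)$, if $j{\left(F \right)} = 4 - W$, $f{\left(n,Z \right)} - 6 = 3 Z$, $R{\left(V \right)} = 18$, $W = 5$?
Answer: $- 918 \sqrt{6} \approx -2248.6$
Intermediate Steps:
$f{\left(n,Z \right)} = 6 + 3 Z$
$j{\left(F \right)} = -1$ ($j{\left(F \right)} = 4 - 5 = -1$)
$D = 2 \sqrt{6}$ ($D = \sqrt{-1 + 25} = \sqrt{24} = 2 \sqrt{6} \approx 4.899$)
$D \left(-477 + R{\left(-19 \right)}\right) = 2 \sqrt{6} \left(-477 + 18\right) = 2 \sqrt{6} \left(-459\right) = - 918 \sqrt{6}$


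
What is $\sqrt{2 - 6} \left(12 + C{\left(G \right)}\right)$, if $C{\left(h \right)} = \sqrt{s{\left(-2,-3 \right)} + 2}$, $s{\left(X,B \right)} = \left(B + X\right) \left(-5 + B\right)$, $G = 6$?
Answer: $2 i \left(12 + \sqrt{42}\right) \approx 36.961 i$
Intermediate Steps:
$s{\left(X,B \right)} = \left(-5 + B\right) \left(B + X\right)$
$C{\left(h \right)} = \sqrt{42}$ ($C{\left(h \right)} = \sqrt{\left(\left(-3\right)^{2} - -15 - -10 - -6\right) + 2} = \sqrt{\left(9 + 15 + 10 + 6\right) + 2} = \sqrt{40 + 2} = \sqrt{42}$)
$\sqrt{2 - 6} \left(12 + C{\left(G \right)}\right) = \sqrt{2 - 6} \left(12 + \sqrt{42}\right) = \sqrt{-4} \left(12 + \sqrt{42}\right) = 2 i \left(12 + \sqrt{42}\right)$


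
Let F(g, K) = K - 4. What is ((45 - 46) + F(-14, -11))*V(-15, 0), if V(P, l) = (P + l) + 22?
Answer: -112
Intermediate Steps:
F(g, K) = -4 + K
V(P, l) = 22 + P + l
((45 - 46) + F(-14, -11))*V(-15, 0) = ((45 - 46) + (-4 - 11))*(22 - 15 + 0) = (-1 - 15)*7 = -16*7 = -112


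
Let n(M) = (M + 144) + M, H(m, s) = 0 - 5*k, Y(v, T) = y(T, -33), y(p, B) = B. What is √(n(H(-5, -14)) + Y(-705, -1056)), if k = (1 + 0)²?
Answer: √101 ≈ 10.050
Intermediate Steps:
Y(v, T) = -33
k = 1 (k = 1² = 1)
H(m, s) = -5 (H(m, s) = 0 - 5*1 = 0 - 5 = -5)
n(M) = 144 + 2*M (n(M) = (144 + M) + M = 144 + 2*M)
√(n(H(-5, -14)) + Y(-705, -1056)) = √((144 + 2*(-5)) - 33) = √((144 - 10) - 33) = √(134 - 33) = √101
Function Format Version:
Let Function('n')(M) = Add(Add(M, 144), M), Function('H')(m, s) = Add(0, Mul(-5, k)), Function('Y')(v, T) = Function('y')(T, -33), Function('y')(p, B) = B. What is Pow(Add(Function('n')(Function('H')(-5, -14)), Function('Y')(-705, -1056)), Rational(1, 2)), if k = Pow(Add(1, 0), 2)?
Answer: Pow(101, Rational(1, 2)) ≈ 10.050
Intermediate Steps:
Function('Y')(v, T) = -33
k = 1 (k = Pow(1, 2) = 1)
Function('H')(m, s) = -5 (Function('H')(m, s) = Add(0, Mul(-5, 1)) = Add(0, -5) = -5)
Function('n')(M) = Add(144, Mul(2, M)) (Function('n')(M) = Add(Add(144, M), M) = Add(144, Mul(2, M)))
Pow(Add(Function('n')(Function('H')(-5, -14)), Function('Y')(-705, -1056)), Rational(1, 2)) = Pow(Add(Add(144, Mul(2, -5)), -33), Rational(1, 2)) = Pow(Add(Add(144, -10), -33), Rational(1, 2)) = Pow(Add(134, -33), Rational(1, 2)) = Pow(101, Rational(1, 2))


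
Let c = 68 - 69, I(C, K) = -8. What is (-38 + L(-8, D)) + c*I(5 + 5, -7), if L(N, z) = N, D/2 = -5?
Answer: -38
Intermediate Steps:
D = -10 (D = 2*(-5) = -10)
c = -1
(-38 + L(-8, D)) + c*I(5 + 5, -7) = (-38 - 8) - 1*(-8) = -46 + 8 = -38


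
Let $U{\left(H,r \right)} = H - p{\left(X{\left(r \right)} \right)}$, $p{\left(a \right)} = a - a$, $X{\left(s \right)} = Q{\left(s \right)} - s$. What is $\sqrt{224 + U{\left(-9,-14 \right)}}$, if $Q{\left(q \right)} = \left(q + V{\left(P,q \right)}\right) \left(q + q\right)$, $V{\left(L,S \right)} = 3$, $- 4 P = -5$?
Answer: $\sqrt{215} \approx 14.663$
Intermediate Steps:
$P = \frac{5}{4}$ ($P = \left(- \frac{1}{4}\right) \left(-5\right) = \frac{5}{4} \approx 1.25$)
$Q{\left(q \right)} = 2 q \left(3 + q\right)$ ($Q{\left(q \right)} = \left(q + 3\right) \left(q + q\right) = \left(3 + q\right) 2 q = 2 q \left(3 + q\right)$)
$X{\left(s \right)} = - s + 2 s \left(3 + s\right)$ ($X{\left(s \right)} = 2 s \left(3 + s\right) - s = - s + 2 s \left(3 + s\right)$)
$p{\left(a \right)} = 0$
$U{\left(H,r \right)} = H$ ($U{\left(H,r \right)} = H - 0 = H + 0 = H$)
$\sqrt{224 + U{\left(-9,-14 \right)}} = \sqrt{224 - 9} = \sqrt{215}$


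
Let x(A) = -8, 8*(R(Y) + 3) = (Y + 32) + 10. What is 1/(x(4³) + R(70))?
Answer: ⅓ ≈ 0.33333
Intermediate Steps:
R(Y) = 9/4 + Y/8 (R(Y) = -3 + ((Y + 32) + 10)/8 = -3 + ((32 + Y) + 10)/8 = -3 + (42 + Y)/8 = -3 + (21/4 + Y/8) = 9/4 + Y/8)
1/(x(4³) + R(70)) = 1/(-8 + (9/4 + (⅛)*70)) = 1/(-8 + (9/4 + 35/4)) = 1/(-8 + 11) = 1/3 = ⅓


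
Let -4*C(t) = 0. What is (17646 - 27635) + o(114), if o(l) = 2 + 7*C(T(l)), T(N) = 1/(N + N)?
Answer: -9987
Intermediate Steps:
T(N) = 1/(2*N)
C(t) = 0 (C(t) = -¼*0 = 0)
o(l) = 2 (o(l) = 2 + 7*0 = 2 + 0 = 2)
(17646 - 27635) + o(114) = (17646 - 27635) + 2 = -9989 + 2 = -9987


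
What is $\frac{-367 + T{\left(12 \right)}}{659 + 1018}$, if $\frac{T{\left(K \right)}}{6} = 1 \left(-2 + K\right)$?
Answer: $- \frac{307}{1677} \approx -0.18306$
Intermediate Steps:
$T{\left(K \right)} = -12 + 6 K$ ($T{\left(K \right)} = 6 \cdot 1 \left(-2 + K\right) = 6 \left(-2 + K\right) = -12 + 6 K$)
$\frac{-367 + T{\left(12 \right)}}{659 + 1018} = \frac{-367 + \left(-12 + 6 \cdot 12\right)}{659 + 1018} = \frac{-367 + \left(-12 + 72\right)}{1677} = \left(-367 + 60\right) \frac{1}{1677} = \left(-307\right) \frac{1}{1677} = - \frac{307}{1677}$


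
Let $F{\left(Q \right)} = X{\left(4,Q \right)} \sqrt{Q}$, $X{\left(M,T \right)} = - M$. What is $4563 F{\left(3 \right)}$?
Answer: $- 18252 \sqrt{3} \approx -31613.0$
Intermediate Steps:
$F{\left(Q \right)} = - 4 \sqrt{Q}$ ($F{\left(Q \right)} = \left(-1\right) 4 \sqrt{Q} = - 4 \sqrt{Q}$)
$4563 F{\left(3 \right)} = 4563 \left(- 4 \sqrt{3}\right) = - 18252 \sqrt{3}$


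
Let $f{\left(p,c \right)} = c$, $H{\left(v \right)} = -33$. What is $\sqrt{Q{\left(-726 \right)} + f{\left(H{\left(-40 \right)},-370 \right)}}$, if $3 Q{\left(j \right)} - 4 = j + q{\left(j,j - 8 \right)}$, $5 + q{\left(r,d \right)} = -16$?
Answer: $\frac{i \sqrt{5559}}{3} \approx 24.853 i$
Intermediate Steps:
$q{\left(r,d \right)} = -21$ ($q{\left(r,d \right)} = -5 - 16 = -21$)
$Q{\left(j \right)} = - \frac{17}{3} + \frac{j}{3}$ ($Q{\left(j \right)} = \frac{4}{3} + \frac{j - 21}{3} = \frac{4}{3} + \frac{-21 + j}{3} = \frac{4}{3} + \left(-7 + \frac{j}{3}\right) = - \frac{17}{3} + \frac{j}{3}$)
$\sqrt{Q{\left(-726 \right)} + f{\left(H{\left(-40 \right)},-370 \right)}} = \sqrt{\left(- \frac{17}{3} + \frac{1}{3} \left(-726\right)\right) - 370} = \sqrt{\left(- \frac{17}{3} - 242\right) - 370} = \sqrt{- \frac{743}{3} - 370} = \sqrt{- \frac{1853}{3}} = \frac{i \sqrt{5559}}{3}$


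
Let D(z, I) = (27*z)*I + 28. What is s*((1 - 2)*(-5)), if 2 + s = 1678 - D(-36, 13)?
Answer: 71420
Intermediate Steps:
D(z, I) = 28 + 27*I*z (D(z, I) = 27*I*z + 28 = 28 + 27*I*z)
s = 14284 (s = -2 + (1678 - (28 + 27*13*(-36))) = -2 + (1678 - (28 - 12636)) = -2 + (1678 - 1*(-12608)) = -2 + (1678 + 12608) = -2 + 14286 = 14284)
s*((1 - 2)*(-5)) = 14284*((1 - 2)*(-5)) = 14284*(-1*(-5)) = 14284*5 = 71420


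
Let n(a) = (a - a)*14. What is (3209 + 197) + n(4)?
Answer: 3406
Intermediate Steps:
n(a) = 0 (n(a) = 0*14 = 0)
(3209 + 197) + n(4) = (3209 + 197) + 0 = 3406 + 0 = 3406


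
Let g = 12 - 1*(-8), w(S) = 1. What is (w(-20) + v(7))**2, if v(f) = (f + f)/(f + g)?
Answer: 1681/729 ≈ 2.3059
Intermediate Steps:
g = 20 (g = 12 + 8 = 20)
v(f) = 2*f/(20 + f) (v(f) = (f + f)/(f + 20) = (2*f)/(20 + f) = 2*f/(20 + f))
(w(-20) + v(7))**2 = (1 + 2*7/(20 + 7))**2 = (1 + 2*7/27)**2 = (1 + 2*7*(1/27))**2 = (1 + 14/27)**2 = (41/27)**2 = 1681/729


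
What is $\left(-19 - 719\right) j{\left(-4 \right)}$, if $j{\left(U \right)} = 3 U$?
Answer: $8856$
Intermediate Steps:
$\left(-19 - 719\right) j{\left(-4 \right)} = \left(-19 - 719\right) 3 \left(-4\right) = \left(-19 - 719\right) \left(-12\right) = \left(-738\right) \left(-12\right) = 8856$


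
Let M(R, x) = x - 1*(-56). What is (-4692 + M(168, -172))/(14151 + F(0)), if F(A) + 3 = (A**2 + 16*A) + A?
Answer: -1202/3537 ≈ -0.33984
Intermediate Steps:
M(R, x) = 56 + x (M(R, x) = x + 56 = 56 + x)
F(A) = -3 + A**2 + 17*A (F(A) = -3 + ((A**2 + 16*A) + A) = -3 + (A**2 + 17*A) = -3 + A**2 + 17*A)
(-4692 + M(168, -172))/(14151 + F(0)) = (-4692 + (56 - 172))/(14151 + (-3 + 0**2 + 17*0)) = (-4692 - 116)/(14151 + (-3 + 0 + 0)) = -4808/(14151 - 3) = -4808/14148 = -4808*1/14148 = -1202/3537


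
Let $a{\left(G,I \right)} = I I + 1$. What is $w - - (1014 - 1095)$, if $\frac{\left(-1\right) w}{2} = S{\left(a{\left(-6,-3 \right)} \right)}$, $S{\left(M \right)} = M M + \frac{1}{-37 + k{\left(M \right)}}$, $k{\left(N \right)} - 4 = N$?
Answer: $- \frac{6461}{23} \approx -280.91$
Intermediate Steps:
$k{\left(N \right)} = 4 + N$
$a{\left(G,I \right)} = 1 + I^{2}$ ($a{\left(G,I \right)} = I^{2} + 1 = 1 + I^{2}$)
$S{\left(M \right)} = M^{2} + \frac{1}{-33 + M}$ ($S{\left(M \right)} = M M + \frac{1}{-37 + \left(4 + M\right)} = M^{2} + \frac{1}{-33 + M}$)
$w = - \frac{4598}{23}$ ($w = - 2 \frac{1 + \left(1 + \left(-3\right)^{2}\right)^{3} - 33 \left(1 + \left(-3\right)^{2}\right)^{2}}{-33 + \left(1 + \left(-3\right)^{2}\right)} = - 2 \frac{1 + \left(1 + 9\right)^{3} - 33 \left(1 + 9\right)^{2}}{-33 + \left(1 + 9\right)} = - 2 \frac{1 + 10^{3} - 33 \cdot 10^{2}}{-33 + 10} = - 2 \frac{1 + 1000 - 3300}{-23} = - 2 \left(- \frac{1 + 1000 - 3300}{23}\right) = - 2 \left(\left(- \frac{1}{23}\right) \left(-2299\right)\right) = \left(-2\right) \frac{2299}{23} = - \frac{4598}{23} \approx -199.91$)
$w - - (1014 - 1095) = - \frac{4598}{23} - - (1014 - 1095) = - \frac{4598}{23} - \left(-1\right) \left(-81\right) = - \frac{4598}{23} - 81 = - \frac{6461}{23}$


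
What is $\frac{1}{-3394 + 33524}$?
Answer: $\frac{1}{30130} \approx 3.3189 \cdot 10^{-5}$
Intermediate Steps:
$\frac{1}{-3394 + 33524} = \frac{1}{30130}$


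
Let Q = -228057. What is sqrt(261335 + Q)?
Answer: sqrt(33278) ≈ 182.42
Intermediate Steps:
sqrt(261335 + Q) = sqrt(261335 - 228057) = sqrt(33278)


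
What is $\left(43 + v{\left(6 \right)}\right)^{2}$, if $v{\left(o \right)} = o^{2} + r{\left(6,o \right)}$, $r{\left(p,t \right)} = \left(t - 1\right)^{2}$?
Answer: $10816$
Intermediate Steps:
$r{\left(p,t \right)} = \left(-1 + t\right)^{2}$
$v{\left(o \right)} = o^{2} + \left(-1 + o\right)^{2}$
$\left(43 + v{\left(6 \right)}\right)^{2} = \left(43 + \left(6^{2} + \left(-1 + 6\right)^{2}\right)\right)^{2} = \left(43 + \left(36 + 5^{2}\right)\right)^{2} = \left(43 + \left(36 + 25\right)\right)^{2} = \left(43 + 61\right)^{2} = 104^{2} = 10816$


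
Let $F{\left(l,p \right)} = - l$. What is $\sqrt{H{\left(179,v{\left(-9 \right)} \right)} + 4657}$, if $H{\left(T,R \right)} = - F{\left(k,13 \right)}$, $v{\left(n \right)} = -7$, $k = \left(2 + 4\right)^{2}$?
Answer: $19 \sqrt{13} \approx 68.505$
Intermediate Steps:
$k = 36$ ($k = 6^{2} = 36$)
$H{\left(T,R \right)} = 36$ ($H{\left(T,R \right)} = - \left(-1\right) 36 = \left(-1\right) \left(-36\right) = 36$)
$\sqrt{H{\left(179,v{\left(-9 \right)} \right)} + 4657} = \sqrt{36 + 4657} = \sqrt{4693} = 19 \sqrt{13}$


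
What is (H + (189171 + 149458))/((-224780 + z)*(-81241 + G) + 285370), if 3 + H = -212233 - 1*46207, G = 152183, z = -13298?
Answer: -40093/8444722053 ≈ -4.7477e-6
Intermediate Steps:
H = -258443 (H = -3 + (-212233 - 1*46207) = -3 + (-212233 - 46207) = -3 - 258440 = -258443)
(H + (189171 + 149458))/((-224780 + z)*(-81241 + G) + 285370) = (-258443 + (189171 + 149458))/((-224780 - 13298)*(-81241 + 152183) + 285370) = (-258443 + 338629)/(-238078*70942 + 285370) = 80186/(-16889729476 + 285370) = 80186/(-16889444106) = 80186*(-1/16889444106) = -40093/8444722053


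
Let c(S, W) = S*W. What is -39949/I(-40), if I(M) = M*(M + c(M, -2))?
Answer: 39949/1600 ≈ 24.968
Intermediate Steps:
I(M) = -M**2 (I(M) = M*(M + M*(-2)) = M*(M - 2*M) = M*(-M) = -M**2)
-39949/I(-40) = -39949/((-1*(-40)**2)) = -39949/((-1*1600)) = -39949/(-1600) = -39949*(-1/1600) = 39949/1600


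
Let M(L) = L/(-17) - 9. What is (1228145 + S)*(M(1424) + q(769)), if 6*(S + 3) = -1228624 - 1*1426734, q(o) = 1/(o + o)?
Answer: -5716075384523/78438 ≈ -7.2874e+7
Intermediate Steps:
M(L) = -9 - L/17 (M(L) = L*(-1/17) - 9 = -L/17 - 9 = -9 - L/17)
q(o) = 1/(2*o)
S = -1327688/3 (S = -3 + (-1228624 - 1*1426734)/6 = -3 + (-1228624 - 1426734)/6 = -3 + (⅙)*(-2655358) = -3 - 1327679/3 = -1327688/3 ≈ -4.4256e+5)
(1228145 + S)*(M(1424) + q(769)) = (1228145 - 1327688/3)*((-9 - 1/17*1424) + (½)/769) = 2356747*((-9 - 1424/17) + (½)*(1/769))/3 = 2356747*(-1577/17 + 1/1538)/3 = (2356747/3)*(-2425409/26146) = -5716075384523/78438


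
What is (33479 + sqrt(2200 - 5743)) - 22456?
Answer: 11023 + I*sqrt(3543) ≈ 11023.0 + 59.523*I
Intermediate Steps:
(33479 + sqrt(2200 - 5743)) - 22456 = (33479 + sqrt(-3543)) - 22456 = (33479 + I*sqrt(3543)) - 22456 = 11023 + I*sqrt(3543)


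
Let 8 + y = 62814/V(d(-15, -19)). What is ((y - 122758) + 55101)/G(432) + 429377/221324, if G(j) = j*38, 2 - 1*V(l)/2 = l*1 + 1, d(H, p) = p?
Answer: -1403644349/672824960 ≈ -2.0862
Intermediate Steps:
V(l) = 2 - 2*l (V(l) = 4 - 2*(l*1 + 1) = 4 - 2*(l + 1) = 4 - 2*(1 + l) = 4 + (-2 - 2*l) = 2 - 2*l)
G(j) = 38*j
y = 31247/20 (y = -8 + 62814/(2 - 2*(-19)) = -8 + 62814/(2 + 38) = -8 + 62814/40 = -8 + 62814*(1/40) = -8 + 31407/20 = 31247/20 ≈ 1562.3)
((y - 122758) + 55101)/G(432) + 429377/221324 = ((31247/20 - 122758) + 55101)/((38*432)) + 429377/221324 = (-2423913/20 + 55101)/16416 + 429377*(1/221324) = -1321893/20*1/16416 + 429377/221324 = -48959/12160 + 429377/221324 = -1403644349/672824960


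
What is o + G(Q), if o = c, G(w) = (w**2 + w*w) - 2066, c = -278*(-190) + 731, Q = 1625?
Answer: 5332735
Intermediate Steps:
c = 53551 (c = 52820 + 731 = 53551)
G(w) = -2066 + 2*w**2 (G(w) = (w**2 + w**2) - 2066 = 2*w**2 - 2066 = -2066 + 2*w**2)
o = 53551
o + G(Q) = 53551 + (-2066 + 2*1625**2) = 53551 + (-2066 + 2*2640625) = 53551 + (-2066 + 5281250) = 53551 + 5279184 = 5332735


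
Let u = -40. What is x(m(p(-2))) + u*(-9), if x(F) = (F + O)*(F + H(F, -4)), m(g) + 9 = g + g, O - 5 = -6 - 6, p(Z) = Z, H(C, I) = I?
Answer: 700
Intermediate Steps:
O = -7 (O = 5 + (-6 - 6) = 5 - 12 = -7)
m(g) = -9 + 2*g (m(g) = -9 + (g + g) = -9 + 2*g)
x(F) = (-7 + F)*(-4 + F) (x(F) = (F - 7)*(F - 4) = (-7 + F)*(-4 + F))
x(m(p(-2))) + u*(-9) = (28 + (-9 + 2*(-2))² - 11*(-9 + 2*(-2))) - 40*(-9) = (28 + (-9 - 4)² - 11*(-9 - 4)) + 360 = (28 + (-13)² - 11*(-13)) + 360 = (28 + 169 + 143) + 360 = 340 + 360 = 700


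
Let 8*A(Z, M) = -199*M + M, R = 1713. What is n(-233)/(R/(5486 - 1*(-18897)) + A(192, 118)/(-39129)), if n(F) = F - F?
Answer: 0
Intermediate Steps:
A(Z, M) = -99*M/4 (A(Z, M) = (-199*M + M)/8 = (-198*M)/8 = -99*M/4)
n(F) = 0
n(-233)/(R/(5486 - 1*(-18897)) + A(192, 118)/(-39129)) = 0/(1713/(5486 - 1*(-18897)) - 99/4*118/(-39129)) = 0/(1713/(5486 + 18897) - 5841/2*(-1/39129)) = 0/(1713/24383 + 1947/26086) = 0/(92159019/636054938) = 0*(636054938/92159019) = 0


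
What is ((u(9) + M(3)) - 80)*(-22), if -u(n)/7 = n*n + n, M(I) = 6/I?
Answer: 15576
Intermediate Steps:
u(n) = -7*n - 7*n² (u(n) = -7*(n*n + n) = -7*(n² + n) = -7*(n + n²) = -7*n - 7*n²)
((u(9) + M(3)) - 80)*(-22) = ((-7*9*(1 + 9) + 6/3) - 80)*(-22) = ((-7*9*10 + 6*(⅓)) - 80)*(-22) = ((-630 + 2) - 80)*(-22) = (-628 - 80)*(-22) = -708*(-22) = 15576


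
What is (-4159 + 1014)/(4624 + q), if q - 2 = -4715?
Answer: 3145/89 ≈ 35.337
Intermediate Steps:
q = -4713 (q = 2 - 4715 = -4713)
(-4159 + 1014)/(4624 + q) = (-4159 + 1014)/(4624 - 4713) = -3145/(-89) = -3145*(-1/89) = 3145/89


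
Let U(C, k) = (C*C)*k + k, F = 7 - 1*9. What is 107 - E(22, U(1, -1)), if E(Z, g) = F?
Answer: 109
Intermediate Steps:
F = -2 (F = 7 - 9 = -2)
U(C, k) = k + k*C**2 (U(C, k) = C**2*k + k = k*C**2 + k = k + k*C**2)
E(Z, g) = -2
107 - E(22, U(1, -1)) = 107 - 1*(-2) = 107 + 2 = 109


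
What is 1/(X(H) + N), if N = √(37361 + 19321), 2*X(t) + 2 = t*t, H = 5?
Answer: -46/226199 + 12*√6298/226199 ≈ 0.0040067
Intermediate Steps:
X(t) = -1 + t²/2 (X(t) = -1 + (t*t)/2 = -1 + t²/2)
N = 3*√6298 (N = √56682 = 3*√6298 ≈ 238.08)
1/(X(H) + N) = 1/((-1 + (½)*5²) + 3*√6298) = 1/((-1 + (½)*25) + 3*√6298) = 1/((-1 + 25/2) + 3*√6298) = 1/(23/2 + 3*√6298)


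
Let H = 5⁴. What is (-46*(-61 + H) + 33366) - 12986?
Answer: -5564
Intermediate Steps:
H = 625
(-46*(-61 + H) + 33366) - 12986 = (-46*(-61 + 625) + 33366) - 12986 = (-46*564 + 33366) - 12986 = (-25944 + 33366) - 12986 = 7422 - 12986 = -5564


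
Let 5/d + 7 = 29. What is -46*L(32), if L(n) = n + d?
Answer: -16307/11 ≈ -1482.5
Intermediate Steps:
d = 5/22 (d = 5/(-7 + 29) = 5/22 ≈ 0.22727)
L(n) = 5/22 + n (L(n) = n + 5/22 = 5/22 + n)
-46*L(32) = -46*(5/22 + 32) = -46*709/22 = -16307/11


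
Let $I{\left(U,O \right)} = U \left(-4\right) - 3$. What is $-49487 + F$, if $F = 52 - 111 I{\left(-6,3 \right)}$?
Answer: $-51766$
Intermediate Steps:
$I{\left(U,O \right)} = -3 - 4 U$ ($I{\left(U,O \right)} = - 4 U - 3 = -3 - 4 U$)
$F = -2279$ ($F = 52 - 111 \left(-3 - -24\right) = 52 - 111 \left(-3 + 24\right) = 52 - 2331 = -2279$)
$-49487 + F = -49487 - 2279 = -51766$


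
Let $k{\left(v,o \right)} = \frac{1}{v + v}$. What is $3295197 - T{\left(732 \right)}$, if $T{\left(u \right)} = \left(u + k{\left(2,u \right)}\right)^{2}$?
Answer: $\frac{44144111}{16} \approx 2.759 \cdot 10^{6}$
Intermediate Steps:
$k{\left(v,o \right)} = \frac{1}{2 v}$
$T{\left(u \right)} = \left(\frac{1}{4} + u\right)^{2}$ ($T{\left(u \right)} = \left(u + \frac{1}{2 \cdot 2}\right)^{2} = \left(u + \frac{1}{2} \cdot \frac{1}{2}\right)^{2} = \left(u + \frac{1}{4}\right)^{2} = \left(\frac{1}{4} + u\right)^{2}$)
$3295197 - T{\left(732 \right)} = 3295197 - \frac{\left(1 + 4 \cdot 732\right)^{2}}{16} = 3295197 - \frac{\left(1 + 2928\right)^{2}}{16} = 3295197 - \frac{2929^{2}}{16} = 3295197 - \frac{1}{16} \cdot 8579041 = 3295197 - \frac{8579041}{16} = \frac{44144111}{16}$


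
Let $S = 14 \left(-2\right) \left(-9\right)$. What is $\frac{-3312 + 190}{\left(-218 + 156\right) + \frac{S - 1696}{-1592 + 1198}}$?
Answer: $\frac{307517}{5746} \approx 53.518$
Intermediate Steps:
$S = 252$ ($S = \left(-28\right) \left(-9\right) = 252$)
$\frac{-3312 + 190}{\left(-218 + 156\right) + \frac{S - 1696}{-1592 + 1198}} = \frac{-3312 + 190}{\left(-218 + 156\right) + \frac{252 - 1696}{-1592 + 1198}} = - \frac{3122}{-62 - \frac{1444}{-394}} = - \frac{3122}{-62 - - \frac{722}{197}} = - \frac{3122}{-62 + \frac{722}{197}} = - \frac{3122}{- \frac{11492}{197}} = \left(-3122\right) \left(- \frac{197}{11492}\right) = \frac{307517}{5746}$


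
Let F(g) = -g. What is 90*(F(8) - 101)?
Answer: -9810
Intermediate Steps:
90*(F(8) - 101) = 90*(-1*8 - 101) = 90*(-8 - 101) = 90*(-109) = -9810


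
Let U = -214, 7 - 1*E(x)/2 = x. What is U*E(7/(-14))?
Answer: -3210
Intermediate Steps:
E(x) = 14 - 2*x
U*E(7/(-14)) = -214*(14 - 14/(-14)) = -214*(14 - 14*(-1)/14) = -214*(14 - 2*(-½)) = -214*(14 + 1) = -214*15 = -3210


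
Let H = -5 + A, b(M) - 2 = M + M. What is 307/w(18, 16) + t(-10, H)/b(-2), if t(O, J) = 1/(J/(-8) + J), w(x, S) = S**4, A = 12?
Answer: -247101/3211264 ≈ -0.076948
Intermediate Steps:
b(M) = 2 + 2*M (b(M) = 2 + (M + M) = 2 + 2*M)
H = 7 (H = -5 + 12 = 7)
t(O, J) = 8/(7*J) (t(O, J) = 1/(J*(-1/8) + J) = 1/(-J/8 + J) = 1/(7*J/8) = 8/(7*J))
307/w(18, 16) + t(-10, H)/b(-2) = 307/(16**4) + ((8/7)/7)/(2 + 2*(-2)) = 307/65536 + ((8/7)*(1/7))/(2 - 4) = 307*(1/65536) + (8/49)/(-2) = 307/65536 + (8/49)*(-1/2) = 307/65536 - 4/49 = -247101/3211264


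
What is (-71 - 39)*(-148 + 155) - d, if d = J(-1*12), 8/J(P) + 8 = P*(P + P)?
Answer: -26951/35 ≈ -770.03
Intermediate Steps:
J(P) = 8/(-8 + 2*P²) (J(P) = 8/(-8 + P*(P + P)) = 8/(-8 + P*(2*P)) = 8/(-8 + 2*P²))
d = 1/35 (d = 4/(-4 + (-1*12)²) = 4/(-4 + (-12)²) = 4/(-4 + 144) = 4/140 = 4*(1/140) = 1/35 ≈ 0.028571)
(-71 - 39)*(-148 + 155) - d = (-71 - 39)*(-148 + 155) - 1*1/35 = -110*7 - 1/35 = -770 - 1/35 = -26951/35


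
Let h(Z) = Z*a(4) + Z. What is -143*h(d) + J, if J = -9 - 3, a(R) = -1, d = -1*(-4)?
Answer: -12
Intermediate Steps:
d = 4
J = -12
h(Z) = 0 (h(Z) = Z*(-1) + Z = -Z + Z = 0)
-143*h(d) + J = -143*0 - 12 = 0 - 12 = -12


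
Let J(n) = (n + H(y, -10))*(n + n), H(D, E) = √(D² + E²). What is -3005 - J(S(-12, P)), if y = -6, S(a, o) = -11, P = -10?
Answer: -3247 + 44*√34 ≈ -2990.4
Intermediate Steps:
J(n) = 2*n*(n + 2*√34) (J(n) = (n + √((-6)² + (-10)²))*(n + n) = (n + √(36 + 100))*(2*n) = (n + √136)*(2*n) = (n + 2*√34)*(2*n) = 2*n*(n + 2*√34))
-3005 - J(S(-12, P)) = -3005 - 2*(-11)*(-11 + 2*√34) = -3005 - (242 - 44*√34) = -3005 + (-242 + 44*√34) = -3247 + 44*√34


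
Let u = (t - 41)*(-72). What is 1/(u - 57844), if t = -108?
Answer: -1/47116 ≈ -2.1224e-5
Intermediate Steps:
u = 10728 (u = (-108 - 41)*(-72) = -149*(-72) = 10728)
1/(u - 57844) = 1/(10728 - 57844) = 1/(-47116) = -1/47116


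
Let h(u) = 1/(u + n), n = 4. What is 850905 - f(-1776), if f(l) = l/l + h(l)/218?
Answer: 328700811585/386296 ≈ 8.5090e+5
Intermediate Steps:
h(u) = 1/(4 + u) (h(u) = 1/(u + 4) = 1/(4 + u))
f(l) = 1 + 1/(218*(4 + l)) (f(l) = l/l + 1/((4 + l)*218) = 1 + (1/218)/(4 + l) = 1 + 1/(218*(4 + l)))
850905 - f(-1776) = 850905 - (873/218 - 1776)/(4 - 1776) = 850905 - (-386295)/((-1772)*218) = 850905 - (-1)*(-386295)/(1772*218) = 850905 - 1*386295/386296 = 850905 - 386295/386296 = 328700811585/386296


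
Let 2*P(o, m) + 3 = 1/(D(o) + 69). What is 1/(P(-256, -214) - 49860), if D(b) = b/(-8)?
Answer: -101/5036011 ≈ -2.0056e-5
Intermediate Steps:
D(b) = -b/8 (D(b) = b*(-⅛) = -b/8)
P(o, m) = -3/2 + 1/(2*(69 - o/8)) (P(o, m) = -3/2 + 1/(2*(-o/8 + 69)) = -3/2 + 1/(2*(69 - o/8)))
1/(P(-256, -214) - 49860) = 1/((1648 - 3*(-256))/(2*(-552 - 256)) - 49860) = 1/((½)*(1648 + 768)/(-808) - 49860) = 1/((½)*(-1/808)*2416 - 49860) = 1/(-151/101 - 49860) = 1/(-5036011/101) = -101/5036011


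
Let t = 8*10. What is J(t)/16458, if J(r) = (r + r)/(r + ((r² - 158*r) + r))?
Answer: -1/625404 ≈ -1.5990e-6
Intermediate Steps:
t = 80
J(r) = 2*r/(r² - 156*r) (J(r) = (2*r)/(r + (r² - 157*r)) = (2*r)/(r² - 156*r) = 2*r/(r² - 156*r))
J(t)/16458 = (2/(-156 + 80))/16458 = (2/(-76))*(1/16458) = (2*(-1/76))*(1/16458) = -1/38*1/16458 = -1/625404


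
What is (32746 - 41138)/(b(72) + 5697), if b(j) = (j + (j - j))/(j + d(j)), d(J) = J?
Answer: -16784/11395 ≈ -1.4729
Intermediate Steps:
b(j) = ½ (b(j) = (j + (j - j))/(j + j) = (j + 0)/((2*j)) = j*(1/(2*j)) = ½)
(32746 - 41138)/(b(72) + 5697) = (32746 - 41138)/(½ + 5697) = -8392/11395/2 = -8392*2/11395 = -16784/11395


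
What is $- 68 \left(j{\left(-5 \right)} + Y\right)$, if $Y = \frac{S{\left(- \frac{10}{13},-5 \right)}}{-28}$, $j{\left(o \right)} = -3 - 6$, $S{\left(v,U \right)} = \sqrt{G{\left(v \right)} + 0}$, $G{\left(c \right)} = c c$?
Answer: $\frac{55862}{91} \approx 613.87$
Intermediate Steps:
$G{\left(c \right)} = c^{2}$
$S{\left(v,U \right)} = \sqrt{v^{2}}$ ($S{\left(v,U \right)} = \sqrt{v^{2} + 0} = \sqrt{v^{2}}$)
$j{\left(o \right)} = -9$
$Y = - \frac{5}{182}$ ($Y = \frac{\sqrt{\left(- \frac{10}{13}\right)^{2}}}{-28} = \sqrt{\left(\left(-10\right) \frac{1}{13}\right)^{2}} \left(- \frac{1}{28}\right) = \sqrt{\left(- \frac{10}{13}\right)^{2}} \left(- \frac{1}{28}\right) = \sqrt{\frac{100}{169}} \left(- \frac{1}{28}\right) = \frac{10}{13} \left(- \frac{1}{28}\right) = - \frac{5}{182} \approx -0.027473$)
$- 68 \left(j{\left(-5 \right)} + Y\right) = - 68 \left(-9 - \frac{5}{182}\right) = \left(-68\right) \left(- \frac{1643}{182}\right) = \frac{55862}{91}$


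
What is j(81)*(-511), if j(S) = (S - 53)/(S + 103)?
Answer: -3577/46 ≈ -77.761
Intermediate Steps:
j(S) = (-53 + S)/(103 + S)
j(81)*(-511) = ((-53 + 81)/(103 + 81))*(-511) = (28/184)*(-511) = ((1/184)*28)*(-511) = (7/46)*(-511) = -3577/46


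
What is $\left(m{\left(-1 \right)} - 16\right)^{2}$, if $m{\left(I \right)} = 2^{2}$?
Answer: $144$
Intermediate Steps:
$m{\left(I \right)} = 4$
$\left(m{\left(-1 \right)} - 16\right)^{2} = \left(4 - 16\right)^{2} = \left(-12\right)^{2} = 144$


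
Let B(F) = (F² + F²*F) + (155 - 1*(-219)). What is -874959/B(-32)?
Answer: 874959/31370 ≈ 27.892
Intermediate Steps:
B(F) = 374 + F² + F³ (B(F) = (F² + F³) + (155 + 219) = (F² + F³) + 374 = 374 + F² + F³)
-874959/B(-32) = -874959/(374 + (-32)² + (-32)³) = -874959/(374 + 1024 - 32768) = -874959/(-31370) = -874959*(-1/31370) = 874959/31370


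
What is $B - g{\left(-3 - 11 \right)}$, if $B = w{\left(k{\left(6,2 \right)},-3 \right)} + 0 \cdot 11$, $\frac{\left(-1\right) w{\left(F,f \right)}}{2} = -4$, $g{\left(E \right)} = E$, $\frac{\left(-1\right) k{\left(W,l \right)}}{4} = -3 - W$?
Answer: $22$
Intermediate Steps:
$k{\left(W,l \right)} = 12 + 4 W$ ($k{\left(W,l \right)} = - 4 \left(-3 - W\right) = 12 + 4 W$)
$w{\left(F,f \right)} = 8$ ($w{\left(F,f \right)} = \left(-2\right) \left(-4\right) = 8$)
$B = 8$ ($B = 8 + 0 \cdot 11 = 8 + 0 = 8$)
$B - g{\left(-3 - 11 \right)} = 8 - \left(-3 - 11\right) = 8 - -14 = 8 + 14 = 22$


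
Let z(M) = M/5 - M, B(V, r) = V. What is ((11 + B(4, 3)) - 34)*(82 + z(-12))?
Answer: -8702/5 ≈ -1740.4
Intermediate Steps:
z(M) = -4*M/5 (z(M) = M*(⅕) - M = M/5 - M = -4*M/5)
((11 + B(4, 3)) - 34)*(82 + z(-12)) = ((11 + 4) - 34)*(82 - ⅘*(-12)) = (15 - 34)*(82 + 48/5) = -19*458/5 = -8702/5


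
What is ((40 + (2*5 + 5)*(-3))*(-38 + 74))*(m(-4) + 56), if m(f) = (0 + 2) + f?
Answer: -9720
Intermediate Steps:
m(f) = 2 + f
((40 + (2*5 + 5)*(-3))*(-38 + 74))*(m(-4) + 56) = ((40 + (2*5 + 5)*(-3))*(-38 + 74))*((2 - 4) + 56) = ((40 + (10 + 5)*(-3))*36)*(-2 + 56) = ((40 + 15*(-3))*36)*54 = ((40 - 45)*36)*54 = -5*36*54 = -180*54 = -9720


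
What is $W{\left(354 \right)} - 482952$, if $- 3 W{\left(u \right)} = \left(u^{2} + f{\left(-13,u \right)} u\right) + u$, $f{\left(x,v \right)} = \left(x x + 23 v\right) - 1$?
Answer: $-1505422$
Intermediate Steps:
$f{\left(x,v \right)} = -1 + x^{2} + 23 v$ ($f{\left(x,v \right)} = \left(x^{2} + 23 v\right) - 1 = -1 + x^{2} + 23 v$)
$W{\left(u \right)} = - \frac{u}{3} - \frac{u^{2}}{3} - \frac{u \left(168 + 23 u\right)}{3}$ ($W{\left(u \right)} = - \frac{\left(u^{2} + \left(-1 + \left(-13\right)^{2} + 23 u\right) u\right) + u}{3} = - \frac{\left(u^{2} + \left(-1 + 169 + 23 u\right) u\right) + u}{3} = - \frac{\left(u^{2} + \left(168 + 23 u\right) u\right) + u}{3} = - \frac{\left(u^{2} + u \left(168 + 23 u\right)\right) + u}{3} = - \frac{u + u^{2} + u \left(168 + 23 u\right)}{3} = - \frac{u}{3} - \frac{u^{2}}{3} - \frac{u \left(168 + 23 u\right)}{3}$)
$W{\left(354 \right)} - 482952 = \left(- \frac{1}{3}\right) 354 \left(169 + 24 \cdot 354\right) - 482952 = \left(- \frac{1}{3}\right) 354 \left(169 + 8496\right) - 482952 = \left(- \frac{1}{3}\right) 354 \cdot 8665 - 482952 = -1022470 - 482952 = -1505422$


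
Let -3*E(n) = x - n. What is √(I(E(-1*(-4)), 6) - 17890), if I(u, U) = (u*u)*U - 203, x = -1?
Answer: I*√162687/3 ≈ 134.45*I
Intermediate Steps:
E(n) = ⅓ + n/3 (E(n) = -(-1 - n)/3 = ⅓ + n/3)
I(u, U) = -203 + U*u² (I(u, U) = u²*U - 203 = U*u² - 203 = -203 + U*u²)
√(I(E(-1*(-4)), 6) - 17890) = √((-203 + 6*(⅓ + (-1*(-4))/3)²) - 17890) = √((-203 + 6*(⅓ + (⅓)*4)²) - 17890) = √((-203 + 6*(⅓ + 4/3)²) - 17890) = √((-203 + 6*(5/3)²) - 17890) = √((-203 + 6*(25/9)) - 17890) = √((-203 + 50/3) - 17890) = √(-559/3 - 17890) = √(-54229/3) = I*√162687/3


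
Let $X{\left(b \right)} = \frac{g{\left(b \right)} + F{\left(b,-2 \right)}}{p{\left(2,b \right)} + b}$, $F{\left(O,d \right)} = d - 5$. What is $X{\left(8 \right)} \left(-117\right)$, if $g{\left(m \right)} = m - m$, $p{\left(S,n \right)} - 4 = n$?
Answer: $\frac{819}{20} \approx 40.95$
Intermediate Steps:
$F{\left(O,d \right)} = -5 + d$
$p{\left(S,n \right)} = 4 + n$
$g{\left(m \right)} = 0$
$X{\left(b \right)} = - \frac{7}{4 + 2 b}$ ($X{\left(b \right)} = \frac{0 - 7}{\left(4 + b\right) + b} = \frac{0 - 7}{4 + 2 b} = - \frac{7}{4 + 2 b}$)
$X{\left(8 \right)} \left(-117\right) = - \frac{7}{4 + 2 \cdot 8} \left(-117\right) = - \frac{7}{4 + 16} \left(-117\right) = - \frac{7}{20} \left(-117\right) = \left(-7\right) \frac{1}{20} \left(-117\right) = \left(- \frac{7}{20}\right) \left(-117\right) = \frac{819}{20}$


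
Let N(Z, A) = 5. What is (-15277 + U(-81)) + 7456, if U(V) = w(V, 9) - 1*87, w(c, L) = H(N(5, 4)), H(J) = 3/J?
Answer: -39537/5 ≈ -7907.4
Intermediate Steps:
w(c, L) = ⅗ (w(c, L) = 3/5 = 3*(⅕) = ⅗)
U(V) = -432/5 (U(V) = ⅗ - 1*87 = ⅗ - 87 = -432/5)
(-15277 + U(-81)) + 7456 = (-15277 - 432/5) + 7456 = -76817/5 + 7456 = -39537/5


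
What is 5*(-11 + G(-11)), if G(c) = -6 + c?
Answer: -140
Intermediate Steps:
5*(-11 + G(-11)) = 5*(-11 + (-6 - 11)) = 5*(-11 - 17) = 5*(-28) = -140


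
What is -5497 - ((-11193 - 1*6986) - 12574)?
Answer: 25256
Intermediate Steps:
-5497 - ((-11193 - 1*6986) - 12574) = -5497 - ((-11193 - 6986) - 12574) = -5497 - (-18179 - 12574) = -5497 - 1*(-30753) = -5497 + 30753 = 25256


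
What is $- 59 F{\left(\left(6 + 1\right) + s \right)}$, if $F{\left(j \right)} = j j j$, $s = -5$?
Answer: $-472$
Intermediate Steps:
$F{\left(j \right)} = j^{3}$ ($F{\left(j \right)} = j^{2} j = j^{3}$)
$- 59 F{\left(\left(6 + 1\right) + s \right)} = - 59 \left(\left(6 + 1\right) - 5\right)^{3} = - 59 \left(7 - 5\right)^{3} = - 59 \cdot 2^{3} = \left(-59\right) 8 = -472$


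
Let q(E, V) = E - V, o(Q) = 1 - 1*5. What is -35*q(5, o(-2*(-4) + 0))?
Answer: -315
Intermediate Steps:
o(Q) = -4 (o(Q) = 1 - 5 = -4)
-35*q(5, o(-2*(-4) + 0)) = -35*(5 - 1*(-4)) = -35*(5 + 4) = -35*9 = -315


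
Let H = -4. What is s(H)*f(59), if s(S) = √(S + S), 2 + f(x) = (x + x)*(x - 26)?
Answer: 7784*I*√2 ≈ 11008.0*I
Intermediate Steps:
f(x) = -2 + 2*x*(-26 + x) (f(x) = -2 + (x + x)*(x - 26) = -2 + (2*x)*(-26 + x) = -2 + 2*x*(-26 + x))
s(S) = √2*√S (s(S) = √(2*S) = √2*√S)
s(H)*f(59) = (√2*√(-4))*(-2 - 52*59 + 2*59²) = (√2*(2*I))*(-2 - 3068 + 2*3481) = (2*I*√2)*(-2 - 3068 + 6962) = (2*I*√2)*3892 = 7784*I*√2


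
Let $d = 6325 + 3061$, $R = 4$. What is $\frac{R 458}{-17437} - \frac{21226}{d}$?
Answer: $- \frac{193656457}{81831841} \approx -2.3665$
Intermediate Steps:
$d = 9386$
$\frac{R 458}{-17437} - \frac{21226}{d} = \frac{4 \cdot 458}{-17437} - \frac{21226}{9386} = 1832 \left(- \frac{1}{17437}\right) - \frac{10613}{4693} = - \frac{1832}{17437} - \frac{10613}{4693} = - \frac{193656457}{81831841}$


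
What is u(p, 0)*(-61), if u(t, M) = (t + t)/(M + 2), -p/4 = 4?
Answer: 976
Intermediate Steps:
p = -16 (p = -4*4 = -16)
u(t, M) = 2*t/(2 + M) (u(t, M) = (2*t)/(2 + M) = 2*t/(2 + M))
u(p, 0)*(-61) = (2*(-16)/(2 + 0))*(-61) = (2*(-16)/2)*(-61) = (2*(-16)*(½))*(-61) = -16*(-61) = 976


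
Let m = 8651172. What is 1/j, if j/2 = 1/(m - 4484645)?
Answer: 4166527/2 ≈ 2.0833e+6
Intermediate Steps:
j = 2/4166527 (j = 2/(8651172 - 4484645) = 2/4166527 ≈ 4.8002e-7)
1/j = 1/(2/4166527) = 4166527/2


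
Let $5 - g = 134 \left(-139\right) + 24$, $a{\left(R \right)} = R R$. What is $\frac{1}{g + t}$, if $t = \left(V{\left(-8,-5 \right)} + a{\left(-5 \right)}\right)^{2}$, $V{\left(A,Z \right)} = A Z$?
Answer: $\frac{1}{22832} \approx 4.3798 \cdot 10^{-5}$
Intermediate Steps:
$a{\left(R \right)} = R^{2}$
$g = 18607$ ($g = 5 - \left(134 \left(-139\right) + 24\right) = 5 - \left(-18626 + 24\right) = 5 - -18602 = 5 + 18602 = 18607$)
$t = 4225$ ($t = \left(\left(-8\right) \left(-5\right) + \left(-5\right)^{2}\right)^{2} = \left(40 + 25\right)^{2} = 65^{2} = 4225$)
$\frac{1}{g + t} = \frac{1}{18607 + 4225} = \frac{1}{22832}$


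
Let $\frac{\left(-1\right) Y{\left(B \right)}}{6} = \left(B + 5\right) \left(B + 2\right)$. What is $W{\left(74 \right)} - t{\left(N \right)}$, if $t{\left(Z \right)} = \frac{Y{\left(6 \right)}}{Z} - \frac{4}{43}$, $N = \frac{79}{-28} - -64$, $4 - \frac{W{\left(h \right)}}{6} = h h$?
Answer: $- \frac{805909908}{24553} \approx -32823.0$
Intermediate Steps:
$W{\left(h \right)} = 24 - 6 h^{2}$ ($W{\left(h \right)} = 24 - 6 h h = 24 - 6 h^{2}$)
$Y{\left(B \right)} = - 6 \left(2 + B\right) \left(5 + B\right)$ ($Y{\left(B \right)} = - 6 \left(B + 5\right) \left(B + 2\right) = - 6 \left(5 + B\right) \left(2 + B\right) = - 6 \left(2 + B\right) \left(5 + B\right)$)
$N = \frac{1713}{28}$ ($N = 79 \left(- \frac{1}{28}\right) + 64 = - \frac{79}{28} + 64 = \frac{1713}{28} \approx 61.179$)
$t{\left(Z \right)} = - \frac{4}{43} - \frac{528}{Z}$ ($t{\left(Z \right)} = \frac{-60 - 252 - 6 \cdot 6^{2}}{Z} - \frac{4}{43} = \frac{-60 - 252 - 216}{Z} - \frac{4}{43} = - \frac{528}{Z} - \frac{4}{43} = - \frac{4}{43} - \frac{528}{Z}$)
$W{\left(74 \right)} - t{\left(N \right)} = \left(24 - 6 \cdot 74^{2}\right) - \left(- \frac{4}{43} - \frac{528}{\frac{1713}{28}}\right) = \left(24 - 32856\right) - \left(- \frac{4}{43} - \frac{4928}{571}\right) = -32832 - - \frac{214188}{24553} = -32832 + \frac{214188}{24553} = - \frac{805909908}{24553}$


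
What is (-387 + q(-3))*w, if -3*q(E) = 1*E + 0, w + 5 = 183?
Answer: -68708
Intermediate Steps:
w = 178 (w = -5 + 183 = 178)
q(E) = -E/3 (q(E) = -(1*E + 0)/3 = -(E + 0)/3 = -E/3)
(-387 + q(-3))*w = (-387 - ⅓*(-3))*178 = (-387 + 1)*178 = -386*178 = -68708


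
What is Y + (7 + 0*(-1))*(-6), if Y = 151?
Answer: 109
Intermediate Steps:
Y + (7 + 0*(-1))*(-6) = 151 + (7 + 0*(-1))*(-6) = 151 + (7 + 0)*(-6) = 151 + 7*(-6) = 151 - 42 = 109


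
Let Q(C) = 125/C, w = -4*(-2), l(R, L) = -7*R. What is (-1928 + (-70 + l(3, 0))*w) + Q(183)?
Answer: -485923/183 ≈ -2655.3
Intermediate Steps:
w = 8
(-1928 + (-70 + l(3, 0))*w) + Q(183) = (-1928 + (-70 - 7*3)*8) + 125/183 = (-1928 + (-70 - 21)*8) + 125*(1/183) = (-1928 - 91*8) + 125/183 = (-1928 - 728) + 125/183 = -2656 + 125/183 = -485923/183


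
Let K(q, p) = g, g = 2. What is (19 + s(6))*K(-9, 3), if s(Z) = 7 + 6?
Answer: 64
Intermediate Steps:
K(q, p) = 2
s(Z) = 13
(19 + s(6))*K(-9, 3) = (19 + 13)*2 = 32*2 = 64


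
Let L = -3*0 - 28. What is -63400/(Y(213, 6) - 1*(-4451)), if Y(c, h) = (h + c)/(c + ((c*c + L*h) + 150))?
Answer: -962919200/67601861 ≈ -14.244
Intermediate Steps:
L = -28 (L = 0 - 28 = -28)
Y(c, h) = (c + h)/(150 + c + c² - 28*h) (Y(c, h) = (h + c)/(c + ((c*c - 28*h) + 150)) = (c + h)/(c + ((c² - 28*h) + 150)) = (c + h)/(c + (150 + c² - 28*h)) = (c + h)/(150 + c + c² - 28*h))
-63400/(Y(213, 6) - 1*(-4451)) = -63400/((213 + 6)/(150 + 213 + 213² - 28*6) - 1*(-4451)) = -63400/(219/(150 + 213 + 45369 - 168) + 4451) = -63400/(219/45564 + 4451) = -63400/((1/45564)*219 + 4451) = -63400/(73/15188 + 4451) = -63400/67601861/15188 = -63400*15188/67601861 = -962919200/67601861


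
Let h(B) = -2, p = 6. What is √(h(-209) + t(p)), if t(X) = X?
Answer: 2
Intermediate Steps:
√(h(-209) + t(p)) = √(-2 + 6) = √4 = 2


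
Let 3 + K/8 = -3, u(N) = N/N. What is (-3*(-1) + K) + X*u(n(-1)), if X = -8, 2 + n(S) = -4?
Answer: -53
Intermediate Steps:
n(S) = -6 (n(S) = -2 - 4 = -6)
u(N) = 1
K = -48 (K = -24 + 8*(-3) = -24 - 24 = -48)
(-3*(-1) + K) + X*u(n(-1)) = (-3*(-1) - 48) - 8*1 = (3 - 48) - 8 = -45 - 8 = -53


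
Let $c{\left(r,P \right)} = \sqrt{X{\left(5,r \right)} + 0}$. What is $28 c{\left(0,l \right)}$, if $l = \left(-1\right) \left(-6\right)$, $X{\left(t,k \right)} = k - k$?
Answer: $0$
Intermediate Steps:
$X{\left(t,k \right)} = 0$
$l = 6$
$c{\left(r,P \right)} = 0$ ($c{\left(r,P \right)} = \sqrt{0 + 0} = \sqrt{0} = 0$)
$28 c{\left(0,l \right)} = 28 \cdot 0 = 0$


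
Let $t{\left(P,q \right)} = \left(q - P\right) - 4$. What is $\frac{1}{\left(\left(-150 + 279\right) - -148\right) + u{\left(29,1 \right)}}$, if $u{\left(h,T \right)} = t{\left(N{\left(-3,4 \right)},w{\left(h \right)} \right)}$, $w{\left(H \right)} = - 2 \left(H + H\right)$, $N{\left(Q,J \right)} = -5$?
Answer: $\frac{1}{162} \approx 0.0061728$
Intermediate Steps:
$w{\left(H \right)} = - 4 H$ ($w{\left(H \right)} = - 2 \cdot 2 H = - 4 H$)
$t{\left(P,q \right)} = -4 + q - P$
$u{\left(h,T \right)} = 1 - 4 h$ ($u{\left(h,T \right)} = -4 - 4 h - -5 = -4 - 4 h + 5 = 1 - 4 h$)
$\frac{1}{\left(\left(-150 + 279\right) - -148\right) + u{\left(29,1 \right)}} = \frac{1}{\left(\left(-150 + 279\right) - -148\right) + \left(1 - 116\right)} = \frac{1}{\left(129 + 148\right) + \left(1 - 116\right)} = \frac{1}{277 - 115} = \frac{1}{162}$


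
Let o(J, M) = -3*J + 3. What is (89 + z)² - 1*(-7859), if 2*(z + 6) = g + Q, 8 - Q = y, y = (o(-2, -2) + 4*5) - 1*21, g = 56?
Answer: 20180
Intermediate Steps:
o(J, M) = 3 - 3*J
y = 8 (y = ((3 - 3*(-2)) + 4*5) - 1*21 = ((3 + 6) + 20) - 21 = (9 + 20) - 21 = 29 - 21 = 8)
Q = 0 (Q = 8 - 1*8 = 8 - 8 = 0)
z = 22 (z = -6 + (56 + 0)/2 = -6 + (½)*56 = -6 + 28 = 22)
(89 + z)² - 1*(-7859) = (89 + 22)² - 1*(-7859) = 111² + 7859 = 12321 + 7859 = 20180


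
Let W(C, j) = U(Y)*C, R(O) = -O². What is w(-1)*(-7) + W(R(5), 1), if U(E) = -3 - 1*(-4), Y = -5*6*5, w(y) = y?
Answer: -18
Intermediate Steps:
Y = -150 (Y = -30*5 = -150)
U(E) = 1 (U(E) = -3 + 4 = 1)
W(C, j) = C (W(C, j) = 1*C = C)
w(-1)*(-7) + W(R(5), 1) = -1*(-7) - 1*5² = 7 - 1*25 = 7 - 25 = -18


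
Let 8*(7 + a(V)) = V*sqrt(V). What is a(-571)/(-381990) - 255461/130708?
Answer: -6970188031/3566367780 + 571*I*sqrt(571)/3055920 ≈ -1.9544 + 0.0044649*I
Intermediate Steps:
a(V) = -7 + V**(3/2)/8 (a(V) = -7 + (V*sqrt(V))/8 = -7 + V**(3/2)/8)
a(-571)/(-381990) - 255461/130708 = (-7 + (-571)**(3/2)/8)/(-381990) - 255461/130708 = (-7 + (-571*I*sqrt(571))/8)*(-1/381990) - 255461*1/130708 = (-7 - 571*I*sqrt(571)/8)*(-1/381990) - 255461/130708 = (1/54570 + 571*I*sqrt(571)/3055920) - 255461/130708 = -6970188031/3566367780 + 571*I*sqrt(571)/3055920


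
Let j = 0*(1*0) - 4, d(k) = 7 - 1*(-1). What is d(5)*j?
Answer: -32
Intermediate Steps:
d(k) = 8 (d(k) = 7 + 1 = 8)
j = -4 (j = 0*0 - 4 = 0 - 4 = -4)
d(5)*j = 8*(-4) = -32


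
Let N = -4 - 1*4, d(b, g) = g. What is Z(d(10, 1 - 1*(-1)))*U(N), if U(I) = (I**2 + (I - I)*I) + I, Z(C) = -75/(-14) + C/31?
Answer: 9412/31 ≈ 303.61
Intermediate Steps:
N = -8 (N = -4 - 4 = -8)
Z(C) = 75/14 + C/31 (Z(C) = -75*(-1/14) + C*(1/31) = 75/14 + C/31)
U(I) = I + I**2 (U(I) = (I**2 + 0*I) + I = (I**2 + 0) + I = I**2 + I = I + I**2)
Z(d(10, 1 - 1*(-1)))*U(N) = (75/14 + (1 - 1*(-1))/31)*(-8*(1 - 8)) = (75/14 + (1 + 1)/31)*(-8*(-7)) = (75/14 + (1/31)*2)*56 = (75/14 + 2/31)*56 = (2353/434)*56 = 9412/31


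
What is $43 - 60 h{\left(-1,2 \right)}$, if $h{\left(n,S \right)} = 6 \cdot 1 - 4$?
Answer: $-77$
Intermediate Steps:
$h{\left(n,S \right)} = 2$ ($h{\left(n,S \right)} = 6 - 4 = 2$)
$43 - 60 h{\left(-1,2 \right)} = 43 - 120 = -77$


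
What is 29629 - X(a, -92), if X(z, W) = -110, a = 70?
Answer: 29739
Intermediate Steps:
29629 - X(a, -92) = 29629 - 1*(-110) = 29629 + 110 = 29739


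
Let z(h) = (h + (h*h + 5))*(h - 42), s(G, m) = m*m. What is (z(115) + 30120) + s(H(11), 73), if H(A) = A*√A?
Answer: 1009634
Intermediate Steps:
H(A) = A^(3/2)
s(G, m) = m²
z(h) = (-42 + h)*(5 + h + h²) (z(h) = (h + (h² + 5))*(-42 + h) = (h + (5 + h²))*(-42 + h) = (5 + h + h²)*(-42 + h) = (-42 + h)*(5 + h + h²))
(z(115) + 30120) + s(H(11), 73) = ((-210 + 115³ - 41*115² - 37*115) + 30120) + 73² = ((-210 + 1520875 - 41*13225 - 4255) + 30120) + 5329 = ((-210 + 1520875 - 542225 - 4255) + 30120) + 5329 = (974185 + 30120) + 5329 = 1004305 + 5329 = 1009634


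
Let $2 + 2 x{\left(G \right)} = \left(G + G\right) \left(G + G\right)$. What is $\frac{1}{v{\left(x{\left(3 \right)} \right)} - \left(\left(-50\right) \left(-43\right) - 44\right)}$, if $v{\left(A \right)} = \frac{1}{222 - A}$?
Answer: $- \frac{205}{431729} \approx -0.00047483$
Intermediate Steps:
$x{\left(G \right)} = -1 + 2 G^{2}$ ($x{\left(G \right)} = -1 + \frac{\left(G + G\right) \left(G + G\right)}{2} = -1 + \frac{2 G 2 G}{2} = -1 + \frac{4 G^{2}}{2} = -1 + 2 G^{2}$)
$\frac{1}{v{\left(x{\left(3 \right)} \right)} - \left(\left(-50\right) \left(-43\right) - 44\right)} = \frac{1}{- \frac{1}{-222 - \left(1 - 2 \cdot 3^{2}\right)} - \left(\left(-50\right) \left(-43\right) - 44\right)} = \frac{1}{- \frac{1}{-222 + \left(-1 + 2 \cdot 9\right)} - \left(2150 - 44\right)} = \frac{1}{- \frac{1}{-222 + \left(-1 + 18\right)} - 2106} = \frac{1}{- \frac{1}{-222 + 17} - 2106} = \frac{1}{- \frac{1}{-205} - 2106} = \frac{1}{\left(-1\right) \left(- \frac{1}{205}\right) - 2106} = \frac{1}{\frac{1}{205} - 2106} = \frac{1}{- \frac{431729}{205}} = - \frac{205}{431729}$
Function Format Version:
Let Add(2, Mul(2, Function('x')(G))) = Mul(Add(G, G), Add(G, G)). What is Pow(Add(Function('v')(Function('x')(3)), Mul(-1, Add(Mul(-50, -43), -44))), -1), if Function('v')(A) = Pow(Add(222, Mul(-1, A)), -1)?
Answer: Rational(-205, 431729) ≈ -0.00047483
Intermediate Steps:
Function('x')(G) = Add(-1, Mul(2, Pow(G, 2))) (Function('x')(G) = Add(-1, Mul(Rational(1, 2), Mul(Add(G, G), Add(G, G)))) = Add(-1, Mul(Rational(1, 2), Mul(Mul(2, G), Mul(2, G)))) = Add(-1, Mul(Rational(1, 2), Mul(4, Pow(G, 2)))) = Add(-1, Mul(2, Pow(G, 2))))
Pow(Add(Function('v')(Function('x')(3)), Mul(-1, Add(Mul(-50, -43), -44))), -1) = Pow(Add(Mul(-1, Pow(Add(-222, Add(-1, Mul(2, Pow(3, 2)))), -1)), Mul(-1, Add(Mul(-50, -43), -44))), -1) = Pow(Add(Mul(-1, Pow(Add(-222, Add(-1, Mul(2, 9))), -1)), Mul(-1, Add(2150, -44))), -1) = Pow(Add(Mul(-1, Pow(Add(-222, Add(-1, 18)), -1)), Mul(-1, 2106)), -1) = Pow(Add(Mul(-1, Pow(Add(-222, 17), -1)), -2106), -1) = Pow(Add(Mul(-1, Pow(-205, -1)), -2106), -1) = Pow(Add(Mul(-1, Rational(-1, 205)), -2106), -1) = Pow(Add(Rational(1, 205), -2106), -1) = Pow(Rational(-431729, 205), -1) = Rational(-205, 431729)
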